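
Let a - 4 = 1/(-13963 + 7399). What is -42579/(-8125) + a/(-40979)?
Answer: 11452948214449/2185512517500 ≈ 5.2404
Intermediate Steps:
a = 26255/6564 (a = 4 + 1/(-13963 + 7399) = 4 + 1/(-6564) = 4 - 1/6564 = 26255/6564 ≈ 3.9998)
-42579/(-8125) + a/(-40979) = -42579/(-8125) + (26255/6564)/(-40979) = -42579*(-1/8125) + (26255/6564)*(-1/40979) = 42579/8125 - 26255/268986156 = 11452948214449/2185512517500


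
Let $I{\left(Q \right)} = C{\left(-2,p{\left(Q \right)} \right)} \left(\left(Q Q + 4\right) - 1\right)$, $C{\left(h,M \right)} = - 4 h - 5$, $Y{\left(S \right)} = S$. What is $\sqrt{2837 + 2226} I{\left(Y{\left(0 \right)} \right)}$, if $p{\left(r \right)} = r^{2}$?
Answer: $9 \sqrt{5063} \approx 640.39$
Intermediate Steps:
$C{\left(h,M \right)} = -5 - 4 h$
$I{\left(Q \right)} = 9 + 3 Q^{2}$ ($I{\left(Q \right)} = \left(-5 - -8\right) \left(\left(Q Q + 4\right) - 1\right) = \left(-5 + 8\right) \left(\left(Q^{2} + 4\right) - 1\right) = 3 \left(\left(4 + Q^{2}\right) - 1\right) = 3 \left(3 + Q^{2}\right) = 9 + 3 Q^{2}$)
$\sqrt{2837 + 2226} I{\left(Y{\left(0 \right)} \right)} = \sqrt{2837 + 2226} \left(9 + 3 \cdot 0^{2}\right) = \sqrt{5063} \left(9 + 3 \cdot 0\right) = \sqrt{5063} \left(9 + 0\right) = \sqrt{5063} \cdot 9 = 9 \sqrt{5063}$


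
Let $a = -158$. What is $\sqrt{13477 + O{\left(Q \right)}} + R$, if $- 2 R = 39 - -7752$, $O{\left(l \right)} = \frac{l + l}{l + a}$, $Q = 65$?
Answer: $- \frac{7791}{2} + \frac{\sqrt{116550483}}{93} \approx -3779.4$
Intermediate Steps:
$O{\left(l \right)} = \frac{2 l}{-158 + l}$ ($O{\left(l \right)} = \frac{l + l}{l - 158} = \frac{2 l}{-158 + l}$)
$R = - \frac{7791}{2}$ ($R = - \frac{39 - -7752}{2} = - \frac{39 + 7752}{2} = \left(- \frac{1}{2}\right) 7791 = - \frac{7791}{2} \approx -3895.5$)
$\sqrt{13477 + O{\left(Q \right)}} + R = \sqrt{13477 + 2 \cdot 65 \frac{1}{-158 + 65}} - \frac{7791}{2} = \sqrt{13477 + 2 \cdot 65 \frac{1}{-93}} - \frac{7791}{2} = \sqrt{13477 + 2 \cdot 65 \left(- \frac{1}{93}\right)} - \frac{7791}{2} = \sqrt{13477 - \frac{130}{93}} - \frac{7791}{2} = \sqrt{\frac{1253231}{93}} - \frac{7791}{2} = \frac{\sqrt{116550483}}{93} - \frac{7791}{2} = - \frac{7791}{2} + \frac{\sqrt{116550483}}{93}$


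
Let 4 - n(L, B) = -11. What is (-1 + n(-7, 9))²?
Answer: 196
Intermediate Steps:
n(L, B) = 15 (n(L, B) = 4 - 1*(-11) = 4 + 11 = 15)
(-1 + n(-7, 9))² = (-1 + 15)² = 14² = 196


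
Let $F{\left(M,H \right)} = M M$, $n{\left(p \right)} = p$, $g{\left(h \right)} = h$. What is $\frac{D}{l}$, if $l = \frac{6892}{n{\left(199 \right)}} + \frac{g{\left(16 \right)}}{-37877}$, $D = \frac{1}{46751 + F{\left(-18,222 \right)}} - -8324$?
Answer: $\frac{421942247341489}{1755528297500} \approx 240.35$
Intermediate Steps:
$F{\left(M,H \right)} = M^{2}$
$D = \frac{391852301}{47075}$ ($D = \frac{1}{46751 + \left(-18\right)^{2}} - -8324 = \frac{1}{46751 + 324} + 8324 = \frac{1}{47075} + 8324 = \frac{391852301}{47075} \approx 8324.0$)
$l = \frac{261045100}{7537523}$ ($l = \frac{6892}{199} + \frac{16}{-37877} = 6892 \cdot \frac{1}{199} + 16 \left(- \frac{1}{37877}\right) = \frac{6892}{199} - \frac{16}{37877} = \frac{261045100}{7537523} \approx 34.633$)
$\frac{D}{l} = \frac{391852301}{47075 \cdot \frac{261045100}{7537523}} = \frac{391852301}{47075} \cdot \frac{7537523}{261045100} = \frac{421942247341489}{1755528297500}$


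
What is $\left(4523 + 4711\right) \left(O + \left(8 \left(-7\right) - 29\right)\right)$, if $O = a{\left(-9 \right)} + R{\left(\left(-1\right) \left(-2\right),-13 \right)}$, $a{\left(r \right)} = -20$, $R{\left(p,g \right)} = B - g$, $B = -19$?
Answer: $-1024974$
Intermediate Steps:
$R{\left(p,g \right)} = -19 - g$
$O = -26$ ($O = -20 - 6 = -26$)
$\left(4523 + 4711\right) \left(O + \left(8 \left(-7\right) - 29\right)\right) = \left(4523 + 4711\right) \left(-26 + \left(8 \left(-7\right) - 29\right)\right) = 9234 \left(-26 - 85\right) = 9234 \left(-111\right) = -1024974$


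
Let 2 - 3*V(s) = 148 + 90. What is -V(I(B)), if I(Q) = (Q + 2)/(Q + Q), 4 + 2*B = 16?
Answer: 236/3 ≈ 78.667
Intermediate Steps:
B = 6 (B = -2 + (½)*16 = -2 + 8 = 6)
I(Q) = (2 + Q)/(2*Q) (I(Q) = (2 + Q)/((2*Q)) = (2 + Q)*(1/(2*Q)) = (2 + Q)/(2*Q))
V(s) = -236/3 (V(s) = ⅔ - (148 + 90)/3 = ⅔ - ⅓*238 = ⅔ - 238/3 = -236/3)
-V(I(B)) = -1*(-236/3) = 236/3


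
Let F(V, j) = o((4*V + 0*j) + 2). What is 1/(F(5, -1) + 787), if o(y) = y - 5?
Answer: 1/804 ≈ 0.0012438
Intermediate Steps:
o(y) = -5 + y
F(V, j) = -3 + 4*V (F(V, j) = -5 + ((4*V + 0*j) + 2) = -5 + ((4*V + 0) + 2) = -5 + (4*V + 2) = -5 + (2 + 4*V) = -3 + 4*V)
1/(F(5, -1) + 787) = 1/((-3 + 4*5) + 787) = 1/((-3 + 20) + 787) = 1/(17 + 787) = 1/804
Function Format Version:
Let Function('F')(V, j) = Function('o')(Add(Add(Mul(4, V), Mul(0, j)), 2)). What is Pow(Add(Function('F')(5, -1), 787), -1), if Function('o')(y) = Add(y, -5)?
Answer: Rational(1, 804) ≈ 0.0012438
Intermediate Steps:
Function('o')(y) = Add(-5, y)
Function('F')(V, j) = Add(-3, Mul(4, V)) (Function('F')(V, j) = Add(-5, Add(Add(Mul(4, V), Mul(0, j)), 2)) = Add(-5, Add(Add(Mul(4, V), 0), 2)) = Add(-5, Add(Mul(4, V), 2)) = Add(-5, Add(2, Mul(4, V))) = Add(-3, Mul(4, V)))
Pow(Add(Function('F')(5, -1), 787), -1) = Pow(Add(Add(-3, Mul(4, 5)), 787), -1) = Pow(Add(Add(-3, 20), 787), -1) = Pow(Add(17, 787), -1) = Pow(804, -1) = Rational(1, 804)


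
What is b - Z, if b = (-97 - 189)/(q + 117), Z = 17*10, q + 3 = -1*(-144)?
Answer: -22073/129 ≈ -171.11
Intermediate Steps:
q = 141 (q = -3 - 1*(-144) = -3 + 144 = 141)
Z = 170
b = -143/129 (b = (-97 - 189)/(141 + 117) = -286/258 = -286*1/258 = -143/129 ≈ -1.1085)
b - Z = -143/129 - 1*170 = -143/129 - 170 = -22073/129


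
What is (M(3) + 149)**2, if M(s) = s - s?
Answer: 22201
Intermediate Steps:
M(s) = 0
(M(3) + 149)**2 = (0 + 149)**2 = 149**2 = 22201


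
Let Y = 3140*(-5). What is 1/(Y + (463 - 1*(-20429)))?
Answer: 1/5192 ≈ 0.00019260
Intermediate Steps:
Y = -15700
1/(Y + (463 - 1*(-20429))) = 1/(-15700 + (463 - 1*(-20429))) = 1/(-15700 + (463 + 20429)) = 1/(-15700 + 20892) = 1/5192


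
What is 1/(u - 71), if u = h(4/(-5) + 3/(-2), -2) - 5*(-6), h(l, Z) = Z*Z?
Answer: -1/37 ≈ -0.027027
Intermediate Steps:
h(l, Z) = Z**2
u = 34 (u = (-2)**2 - 5*(-6) = 4 + 30 = 34)
1/(u - 71) = 1/(34 - 71) = 1/(-37) = -1/37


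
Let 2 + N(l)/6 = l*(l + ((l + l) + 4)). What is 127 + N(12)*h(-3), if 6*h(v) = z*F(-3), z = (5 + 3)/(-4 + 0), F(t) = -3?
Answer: 2995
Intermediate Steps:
z = -2 (z = 8/(-4) = 8*(-1/4) = -2)
N(l) = -12 + 6*l*(4 + 3*l) (N(l) = -12 + 6*(l*(l + ((l + l) + 4))) = -12 + 6*(l*(l + (2*l + 4))) = -12 + 6*(l*(l + (4 + 2*l))) = -12 + 6*(l*(4 + 3*l)) = -12 + 6*l*(4 + 3*l))
h(v) = 1 (h(v) = (-2*(-3))/6 = (1/6)*6 = 1)
127 + N(12)*h(-3) = 127 + (-12 + 18*12**2 + 24*12)*1 = 127 + (-12 + 18*144 + 288)*1 = 127 + (-12 + 2592 + 288)*1 = 127 + 2868*1 = 127 + 2868 = 2995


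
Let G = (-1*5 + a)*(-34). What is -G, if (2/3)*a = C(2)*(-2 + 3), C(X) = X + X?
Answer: 34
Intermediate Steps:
C(X) = 2*X
a = 6 (a = 3*((2*2)*(-2 + 3))/2 = 3*(4*1)/2 = (3/2)*4 = 6)
G = -34 (G = (-1*5 + 6)*(-34) = (-5 + 6)*(-34) = 1*(-34) = -34)
-G = -1*(-34) = 34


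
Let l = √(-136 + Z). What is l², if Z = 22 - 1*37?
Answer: -151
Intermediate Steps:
Z = -15 (Z = 22 - 37 = -15)
l = I*√151 (l = √(-136 - 15) = √(-151) = I*√151 ≈ 12.288*I)
l² = (I*√151)² = -151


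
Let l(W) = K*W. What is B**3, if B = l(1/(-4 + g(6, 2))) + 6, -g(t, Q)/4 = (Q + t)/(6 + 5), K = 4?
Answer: 1092727/6859 ≈ 159.31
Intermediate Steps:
g(t, Q) = -4*Q/11 - 4*t/11 (g(t, Q) = -4*(Q + t)/(6 + 5) = -4*(Q + t)/11 = -4*(Q/11 + t/11) = -4*Q/11 - 4*t/11)
l(W) = 4*W
B = 103/19 (B = 4/(-4 + (-4/11*2 - 4/11*6)) + 6 = 4/(-4 + (-8/11 - 24/11)) + 6 = 4/(-4 - 32/11) + 6 = 4/(-76/11) + 6 = 4*(-11/76) + 6 = -11/19 + 6 = 103/19 ≈ 5.4211)
B**3 = (103/19)**3 = 1092727/6859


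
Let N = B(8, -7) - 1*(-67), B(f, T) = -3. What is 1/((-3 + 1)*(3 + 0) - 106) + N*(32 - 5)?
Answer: 193535/112 ≈ 1728.0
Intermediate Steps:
N = 64 (N = -3 - 1*(-67) = -3 + 67 = 64)
1/((-3 + 1)*(3 + 0) - 106) + N*(32 - 5) = 1/((-3 + 1)*(3 + 0) - 106) + 64*(32 - 5) = 1/(-2*3 - 106) + 64*27 = 1/(-6 - 106) + 1728 = 1/(-112) + 1728 = -1/112 + 1728 = 193535/112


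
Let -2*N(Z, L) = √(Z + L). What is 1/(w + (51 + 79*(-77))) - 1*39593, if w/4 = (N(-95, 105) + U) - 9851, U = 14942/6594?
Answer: -111017948885212616731/2803979209039163 + 10870209*√10/11215916836156652 ≈ -39593.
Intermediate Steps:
U = 7471/3297 (U = 14942*(1/6594) = 7471/3297 ≈ 2.2660)
N(Z, L) = -√(L + Z)/2 (N(Z, L) = -√(Z + L)/2 = -√(L + Z)/2)
w = -129885104/3297 - 2*√10 (w = 4*((-√(105 - 95)/2 + 7471/3297) - 9851) = 4*((-√10/2 + 7471/3297) - 9851) = 4*((7471/3297 - √10/2) - 9851) = 4*(-32471276/3297 - √10/2) = -129885104/3297 - 2*√10 ≈ -39401.)
1/(w + (51 + 79*(-77))) - 1*39593 = 1/((-129885104/3297 - 2*√10) + (51 + 79*(-77))) - 1*39593 = 1/((-129885104/3297 - 2*√10) + (51 - 6083)) - 39593 = 1/((-129885104/3297 - 2*√10) - 6032) - 39593 = 1/(-149772608/3297 - 2*√10) - 39593 = -39593 + 1/(-149772608/3297 - 2*√10)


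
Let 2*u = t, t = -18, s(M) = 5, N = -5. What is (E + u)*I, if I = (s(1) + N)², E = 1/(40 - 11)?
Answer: 0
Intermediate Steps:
E = 1/29 ≈ 0.034483
u = -9 (u = (½)*(-18) = -9)
I = 0 (I = (5 - 5)² = 0² = 0)
(E + u)*I = (1/29 - 9)*0 = -260/29*0 = 0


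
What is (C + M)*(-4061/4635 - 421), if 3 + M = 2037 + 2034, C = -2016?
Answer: -445830288/515 ≈ -8.6569e+5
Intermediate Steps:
M = 4068 (M = -3 + (2037 + 2034) = -3 + 4071 = 4068)
(C + M)*(-4061/4635 - 421) = (-2016 + 4068)*(-4061/4635 - 421) = 2052*(-4061*1/4635 - 421) = 2052*(-4061/4635 - 421) = 2052*(-1955396/4635) = -445830288/515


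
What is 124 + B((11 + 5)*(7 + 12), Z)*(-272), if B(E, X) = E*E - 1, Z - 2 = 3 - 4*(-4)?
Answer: -25136756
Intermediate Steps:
Z = 21 (Z = 2 + (3 - 4*(-4)) = 2 + (3 + 16) = 2 + 19 = 21)
B(E, X) = -1 + E**2 (B(E, X) = E**2 - 1 = -1 + E**2)
124 + B((11 + 5)*(7 + 12), Z)*(-272) = 124 + (-1 + ((11 + 5)*(7 + 12))**2)*(-272) = 124 + (-1 + (16*19)**2)*(-272) = 124 + (-1 + 304**2)*(-272) = 124 + (-1 + 92416)*(-272) = 124 + 92415*(-272) = 124 - 25136880 = -25136756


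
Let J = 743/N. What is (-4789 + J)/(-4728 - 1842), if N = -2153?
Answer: 1031146/1414521 ≈ 0.72897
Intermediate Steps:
J = -743/2153 (J = 743/(-2153) = 743*(-1/2153) = -743/2153 ≈ -0.34510)
(-4789 + J)/(-4728 - 1842) = (-4789 - 743/2153)/(-4728 - 1842) = -10311460/2153/(-6570) = -10311460/2153*(-1/6570) = 1031146/1414521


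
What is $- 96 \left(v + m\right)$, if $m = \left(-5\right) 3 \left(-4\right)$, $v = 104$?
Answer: $-15744$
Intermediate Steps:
$m = 60$ ($m = \left(-15\right) \left(-4\right) = 60$)
$- 96 \left(v + m\right) = - 96 \left(104 + 60\right) = \left(-96\right) 164 = -15744$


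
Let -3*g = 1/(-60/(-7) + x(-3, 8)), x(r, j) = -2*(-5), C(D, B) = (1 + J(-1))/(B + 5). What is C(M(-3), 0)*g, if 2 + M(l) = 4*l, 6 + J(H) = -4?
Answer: 21/650 ≈ 0.032308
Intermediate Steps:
J(H) = -10 (J(H) = -6 - 4 = -10)
M(l) = -2 + 4*l
C(D, B) = -9/(5 + B) (C(D, B) = (1 - 10)/(B + 5) = -9/(5 + B))
x(r, j) = 10
g = -7/390 (g = -1/(3*(-60/(-7) + 10)) = -1/(3*(-60*(-⅐) + 10)) = -1/(3*(60/7 + 10)) = -1/(3*130/7) = -⅓*7/130 = -7/390 ≈ -0.017949)
C(M(-3), 0)*g = -9/(5 + 0)*(-7/390) = -9/5*(-7/390) = 21/650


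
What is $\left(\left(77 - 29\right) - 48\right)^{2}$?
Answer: $0$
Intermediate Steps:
$\left(\left(77 - 29\right) - 48\right)^{2} = \left(48 - 48\right)^{2} = 0^{2} = 0$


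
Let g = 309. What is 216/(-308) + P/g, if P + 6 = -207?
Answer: -11029/7931 ≈ -1.3906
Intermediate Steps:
P = -213 (P = -6 - 207 = -213)
216/(-308) + P/g = 216/(-308) - 213/309 = 216*(-1/308) - 213*1/309 = -54/77 - 71/103 = -11029/7931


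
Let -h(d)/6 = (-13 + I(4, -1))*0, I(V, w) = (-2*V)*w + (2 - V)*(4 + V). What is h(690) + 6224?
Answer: 6224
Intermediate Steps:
I(V, w) = (2 - V)*(4 + V) - 2*V*w (I(V, w) = -2*V*w + (2 - V)*(4 + V) = (2 - V)*(4 + V) - 2*V*w)
h(d) = 0 (h(d) = -6*(-13 + (8 - 1*4² - 2*4 - 2*4*(-1)))*0 = -6*(-13 + (8 - 1*16 - 8 + 8))*0 = -6*(-13 + (8 - 16 - 8 + 8))*0 = -6*(-13 - 8)*0 = -(-126)*0 = -6*0 = 0)
h(690) + 6224 = 0 + 6224 = 6224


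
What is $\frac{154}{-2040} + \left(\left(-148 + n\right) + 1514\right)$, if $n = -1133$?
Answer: $\frac{237583}{1020} \approx 232.92$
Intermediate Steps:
$\frac{154}{-2040} + \left(\left(-148 + n\right) + 1514\right) = \frac{154}{-2040} + \left(\left(-148 - 1133\right) + 1514\right) = 154 \left(- \frac{1}{2040}\right) + \left(-1281 + 1514\right) = - \frac{77}{1020} + 233 = \frac{237583}{1020}$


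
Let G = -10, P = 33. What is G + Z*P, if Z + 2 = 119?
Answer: 3851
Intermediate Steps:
Z = 117 (Z = -2 + 119 = 117)
G + Z*P = -10 + 117*33 = -10 + 3861 = 3851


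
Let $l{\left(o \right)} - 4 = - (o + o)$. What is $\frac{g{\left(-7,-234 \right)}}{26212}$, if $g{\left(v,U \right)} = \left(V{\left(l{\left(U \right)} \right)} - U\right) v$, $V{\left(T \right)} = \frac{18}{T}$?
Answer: $- \frac{386631}{6186032} \approx -0.062501$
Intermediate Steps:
$l{\left(o \right)} = 4 - 2 o$ ($l{\left(o \right)} = 4 - \left(o + o\right) = 4 - 2 o$)
$g{\left(v,U \right)} = v \left(- U + \frac{18}{4 - 2 U}\right)$ ($g{\left(v,U \right)} = \left(\frac{18}{4 - 2 U} - U\right) v = \left(- U + \frac{18}{4 - 2 U}\right) v = v \left(- U + \frac{18}{4 - 2 U}\right)$)
$\frac{g{\left(-7,-234 \right)}}{26212} = \frac{\left(-1\right) \left(-7\right) \frac{1}{-2 - 234} \left(9 - 234 \left(-2 - 234\right)\right)}{26212} = \left(-1\right) \left(-7\right) \frac{1}{-236} \left(9 - -55224\right) \frac{1}{26212} = \left(-1\right) \left(-7\right) \left(- \frac{1}{236}\right) \left(9 + 55224\right) \frac{1}{26212} = \left(-1\right) \left(-7\right) \left(- \frac{1}{236}\right) 55233 \cdot \frac{1}{26212} = \left(- \frac{386631}{236}\right) \frac{1}{26212} = - \frac{386631}{6186032}$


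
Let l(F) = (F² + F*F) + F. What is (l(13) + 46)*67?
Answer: 26599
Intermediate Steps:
l(F) = F + 2*F² (l(F) = (F² + F²) + F = 2*F² + F = F + 2*F²)
(l(13) + 46)*67 = (13*(1 + 2*13) + 46)*67 = (13*(1 + 26) + 46)*67 = (13*27 + 46)*67 = (351 + 46)*67 = 397*67 = 26599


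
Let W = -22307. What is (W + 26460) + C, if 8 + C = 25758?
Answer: 29903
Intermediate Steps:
C = 25750 (C = -8 + 25758 = 25750)
(W + 26460) + C = (-22307 + 26460) + 25750 = 4153 + 25750 = 29903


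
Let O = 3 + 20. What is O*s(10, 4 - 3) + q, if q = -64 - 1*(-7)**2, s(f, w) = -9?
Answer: -320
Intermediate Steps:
O = 23
q = -113 (q = -64 - 1*49 = -64 - 49 = -113)
O*s(10, 4 - 3) + q = 23*(-9) - 113 = -207 - 113 = -320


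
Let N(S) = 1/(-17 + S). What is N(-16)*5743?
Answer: -5743/33 ≈ -174.03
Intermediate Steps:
N(-16)*5743 = 5743/(-17 - 16) = 5743/(-33) = -1/33*5743 = -5743/33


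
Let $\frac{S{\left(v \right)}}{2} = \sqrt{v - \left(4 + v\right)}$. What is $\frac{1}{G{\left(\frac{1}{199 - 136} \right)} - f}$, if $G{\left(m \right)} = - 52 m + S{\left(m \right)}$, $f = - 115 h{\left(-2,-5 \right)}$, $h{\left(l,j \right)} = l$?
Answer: $- \frac{458073}{105766634} - \frac{3969 i}{52883317} \approx -0.004331 - 7.5052 \cdot 10^{-5} i$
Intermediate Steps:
$S{\left(v \right)} = 4 i$ ($S{\left(v \right)} = 2 \sqrt{v - \left(4 + v\right)} = 2 \sqrt{-4} = 2 \cdot 2 i = 4 i$)
$f = 230$ ($f = \left(-115\right) \left(-2\right) = 230$)
$G{\left(m \right)} = - 52 m + 4 i$
$\frac{1}{G{\left(\frac{1}{199 - 136} \right)} - f} = \frac{1}{\left(- \frac{52}{199 - 136} + 4 i\right) - 230} = \frac{1}{\left(- \frac{52}{63} + 4 i\right) - 230} = \frac{1}{- \frac{14542}{63} + 4 i} = \frac{3969 \left(- \frac{14542}{63} - 4 i\right)}{211533268}$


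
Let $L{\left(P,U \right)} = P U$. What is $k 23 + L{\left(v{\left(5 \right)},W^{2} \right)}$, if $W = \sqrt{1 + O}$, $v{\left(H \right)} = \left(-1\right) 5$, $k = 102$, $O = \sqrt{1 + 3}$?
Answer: $2331$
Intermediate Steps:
$O = 2$ ($O = \sqrt{4} = 2$)
$v{\left(H \right)} = -5$
$W = \sqrt{3}$ ($W = \sqrt{1 + 2} = \sqrt{3} \approx 1.732$)
$k 23 + L{\left(v{\left(5 \right)},W^{2} \right)} = 102 \cdot 23 - 5 \left(\sqrt{3}\right)^{2} = 2346 - 15 = 2331$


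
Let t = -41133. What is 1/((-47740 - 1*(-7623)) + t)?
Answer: -1/81250 ≈ -1.2308e-5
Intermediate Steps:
1/((-47740 - 1*(-7623)) + t) = 1/((-47740 - 1*(-7623)) - 41133) = 1/((-47740 + 7623) - 41133) = 1/(-40117 - 41133) = 1/(-81250) = -1/81250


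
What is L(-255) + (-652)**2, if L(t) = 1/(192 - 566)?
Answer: 158988895/374 ≈ 4.2510e+5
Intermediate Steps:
L(t) = -1/374 (L(t) = 1/(-374) = -1/374)
L(-255) + (-652)**2 = -1/374 + (-652)**2 = -1/374 + 425104 = 158988895/374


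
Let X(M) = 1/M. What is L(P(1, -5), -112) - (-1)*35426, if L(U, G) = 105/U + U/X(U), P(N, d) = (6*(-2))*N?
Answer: 142245/4 ≈ 35561.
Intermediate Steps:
P(N, d) = -12*N
L(U, G) = U**2 + 105/U (L(U, G) = 105/U + U/(1/U) = 105/U + U*U = 105/U + U**2 = U**2 + 105/U)
L(P(1, -5), -112) - (-1)*35426 = (105 + (-12*1)**3)/((-12*1)) - (-1)*35426 = (105 + (-12)**3)/(-12) - 1*(-35426) = -(105 - 1728)/12 + 35426 = -1/12*(-1623) + 35426 = 541/4 + 35426 = 142245/4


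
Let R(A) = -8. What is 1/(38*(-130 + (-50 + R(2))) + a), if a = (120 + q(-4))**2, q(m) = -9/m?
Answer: 16/124817 ≈ 0.00012819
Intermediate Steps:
a = 239121/16 (a = (120 - 9/(-4))**2 = (120 - 9*(-1/4))**2 = (120 + 9/4)**2 = (489/4)**2 = 239121/16 ≈ 14945.)
1/(38*(-130 + (-50 + R(2))) + a) = 1/(38*(-130 + (-50 - 8)) + 239121/16) = 1/(38*(-130 - 58) + 239121/16) = 1/(38*(-188) + 239121/16) = 1/(-7144 + 239121/16) = 1/(124817/16) = 16/124817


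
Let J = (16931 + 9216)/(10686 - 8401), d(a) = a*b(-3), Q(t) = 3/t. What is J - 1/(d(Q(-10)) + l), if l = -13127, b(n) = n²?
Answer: 3433045509/300013645 ≈ 11.443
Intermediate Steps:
d(a) = 9*a (d(a) = a*(-3)² = a*9 = 9*a)
J = 26147/2285 ≈ 11.443
J - 1/(d(Q(-10)) + l) = 26147/2285 - 1/(9*(3/(-10)) - 13127) = 26147/2285 - 1/(9*(3*(-⅒)) - 13127) = 26147/2285 - 1/(9*(-3/10) - 13127) = 26147/2285 - 1/(-27/10 - 13127) = 26147/2285 - 1/(-131297/10) = 26147/2285 - 1*(-10/131297) = 26147/2285 + 10/131297 = 3433045509/300013645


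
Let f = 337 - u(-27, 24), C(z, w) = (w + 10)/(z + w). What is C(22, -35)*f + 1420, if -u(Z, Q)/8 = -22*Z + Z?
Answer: 140285/13 ≈ 10791.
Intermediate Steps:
u(Z, Q) = 168*Z (u(Z, Q) = -8*(-22*Z + Z) = -(-168)*Z = 168*Z)
C(z, w) = (10 + w)/(w + z)
f = 4873 (f = 337 - 168*(-27) = 337 - 1*(-4536) = 337 + 4536 = 4873)
C(22, -35)*f + 1420 = ((10 - 35)/(-35 + 22))*4873 + 1420 = (-25/(-13))*4873 + 1420 = -1/13*(-25)*4873 + 1420 = (25/13)*4873 + 1420 = 121825/13 + 1420 = 140285/13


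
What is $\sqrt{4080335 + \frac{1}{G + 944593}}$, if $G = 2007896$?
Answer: $\frac{2 \sqrt{8892265185795124506}}{2952489} \approx 2020.0$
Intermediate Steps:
$\sqrt{4080335 + \frac{1}{G + 944593}} = \sqrt{4080335 + \frac{1}{2007896 + 944593}} = \sqrt{4080335 + \frac{1}{2952489}} = \sqrt{\frac{12047144203816}{2952489}} = \frac{2 \sqrt{8892265185795124506}}{2952489}$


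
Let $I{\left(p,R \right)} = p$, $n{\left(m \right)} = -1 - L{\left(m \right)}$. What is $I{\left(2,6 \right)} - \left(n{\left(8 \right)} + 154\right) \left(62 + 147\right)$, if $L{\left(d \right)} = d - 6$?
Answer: $-31557$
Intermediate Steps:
$L{\left(d \right)} = -6 + d$ ($L{\left(d \right)} = d - 6 = -6 + d$)
$n{\left(m \right)} = 5 - m$ ($n{\left(m \right)} = -1 - \left(-6 + m\right) = 5 - m$)
$I{\left(2,6 \right)} - \left(n{\left(8 \right)} + 154\right) \left(62 + 147\right) = 2 - \left(\left(5 - 8\right) + 154\right) \left(62 + 147\right) = 2 - \left(\left(5 - 8\right) + 154\right) 209 = 2 - \left(-3 + 154\right) 209 = 2 - 151 \cdot 209 = 2 - 31559 = -31557$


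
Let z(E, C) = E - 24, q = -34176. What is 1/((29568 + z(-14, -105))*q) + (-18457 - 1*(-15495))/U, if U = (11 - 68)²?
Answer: -996433862203/1092982314240 ≈ -0.91166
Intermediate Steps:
z(E, C) = -24 + E
U = 3249 (U = (-57)² = 3249)
1/((29568 + z(-14, -105))*q) + (-18457 - 1*(-15495))/U = 1/((29568 + (-24 - 14))*(-34176)) + (-18457 - 1*(-15495))/3249 = -1/34176/(29568 - 38) + (-18457 + 15495)*(1/3249) = -1/34176/29530 - 2962*1/3249 = (1/29530)*(-1/34176) - 2962/3249 = -1/1009217280 - 2962/3249 = -996433862203/1092982314240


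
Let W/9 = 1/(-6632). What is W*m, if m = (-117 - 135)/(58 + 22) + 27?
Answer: -4293/132640 ≈ -0.032366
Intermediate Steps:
m = 477/20 (m = -252/80 + 27 = -252*1/80 + 27 = -63/20 + 27 = 477/20 ≈ 23.850)
W = -9/6632 (W = 9/(-6632) = 9*(-1/6632) = -9/6632 ≈ -0.0013571)
W*m = -9/6632*477/20 = -4293/132640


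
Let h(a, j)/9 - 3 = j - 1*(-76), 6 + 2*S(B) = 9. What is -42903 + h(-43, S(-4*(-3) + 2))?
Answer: -84357/2 ≈ -42179.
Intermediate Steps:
S(B) = 3/2 (S(B) = -3 + (½)*9 = -3 + 9/2 = 3/2)
h(a, j) = 711 + 9*j (h(a, j) = 27 + 9*(j - 1*(-76)) = 27 + 9*(j + 76) = 27 + 9*(76 + j) = 27 + (684 + 9*j) = 711 + 9*j)
-42903 + h(-43, S(-4*(-3) + 2)) = -42903 + (711 + 9*(3/2)) = -42903 + (711 + 27/2) = -42903 + 1449/2 = -84357/2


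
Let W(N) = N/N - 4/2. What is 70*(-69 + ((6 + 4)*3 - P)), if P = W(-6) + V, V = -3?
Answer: -2450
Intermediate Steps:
W(N) = -1 (W(N) = 1 - 4*1/2 = 1 - 2 = -1)
P = -4 (P = -1 - 3 = -4)
70*(-69 + ((6 + 4)*3 - P)) = 70*(-69 + ((6 + 4)*3 - 1*(-4))) = 70*(-69 + (10*3 + 4)) = 70*(-69 + (30 + 4)) = 70*(-69 + 34) = 70*(-35) = -2450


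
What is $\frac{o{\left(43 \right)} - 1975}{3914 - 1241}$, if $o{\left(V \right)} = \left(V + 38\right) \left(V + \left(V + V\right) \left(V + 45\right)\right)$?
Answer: $\frac{614516}{2673} \approx 229.9$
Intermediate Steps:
$o{\left(V \right)} = \left(38 + V\right) \left(V + 2 V \left(45 + V\right)\right)$
$\frac{o{\left(43 \right)} - 1975}{3914 - 1241} = \frac{43 \left(3458 + 2 \cdot 43^{2} + 167 \cdot 43\right) - 1975}{3914 - 1241} = \frac{43 \left(3458 + 2 \cdot 1849 + 7181\right) - 1975}{2673} = \left(43 \left(3458 + 3698 + 7181\right) - 1975\right) \frac{1}{2673} = \left(43 \cdot 14337 - 1975\right) \frac{1}{2673} = \left(616491 - 1975\right) \frac{1}{2673} = 614516 \cdot \frac{1}{2673} = \frac{614516}{2673}$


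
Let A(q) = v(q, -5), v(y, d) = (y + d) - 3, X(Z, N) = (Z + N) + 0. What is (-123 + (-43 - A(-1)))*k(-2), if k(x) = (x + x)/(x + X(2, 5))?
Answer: 628/5 ≈ 125.60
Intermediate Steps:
X(Z, N) = N + Z (X(Z, N) = (N + Z) + 0 = N + Z)
k(x) = 2*x/(7 + x) (k(x) = (x + x)/(x + (5 + 2)) = (2*x)/(x + 7) = (2*x)/(7 + x) = 2*x/(7 + x))
v(y, d) = -3 + d + y (v(y, d) = (d + y) - 3 = -3 + d + y)
A(q) = -8 + q (A(q) = -3 - 5 + q = -8 + q)
(-123 + (-43 - A(-1)))*k(-2) = (-123 + (-43 - (-8 - 1)))*(2*(-2)/(7 - 2)) = (-123 + (-43 - 1*(-9)))*(2*(-2)/5) = (-123 + (-43 + 9))*(2*(-2)*(⅕)) = (-123 - 34)*(-⅘) = -157*(-⅘) = 628/5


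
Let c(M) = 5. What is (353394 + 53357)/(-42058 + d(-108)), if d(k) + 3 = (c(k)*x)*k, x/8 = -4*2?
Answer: -406751/7501 ≈ -54.226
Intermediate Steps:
x = -64 (x = 8*(-4*2) = 8*(-8) = -64)
d(k) = -3 - 320*k (d(k) = -3 + (5*(-64))*k = -3 - 320*k)
(353394 + 53357)/(-42058 + d(-108)) = (353394 + 53357)/(-42058 + (-3 - 320*(-108))) = 406751/(-42058 + (-3 + 34560)) = 406751/(-42058 + 34557) = 406751/(-7501) = 406751*(-1/7501) = -406751/7501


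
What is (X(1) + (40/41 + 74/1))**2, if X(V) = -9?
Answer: 7317025/1681 ≈ 4352.8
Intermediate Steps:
(X(1) + (40/41 + 74/1))**2 = (-9 + (40/41 + 74/1))**2 = (-9 + (40*(1/41) + 74*1))**2 = (-9 + (40/41 + 74))**2 = (-9 + 3074/41)**2 = (2705/41)**2 = 7317025/1681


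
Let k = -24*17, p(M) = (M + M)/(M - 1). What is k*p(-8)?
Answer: -2176/3 ≈ -725.33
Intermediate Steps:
p(M) = 2*M/(-1 + M) (p(M) = (2*M)/(-1 + M) = 2*M/(-1 + M))
k = -408
k*p(-8) = -816*(-8)/(-1 - 8) = -816*(-8)/(-9) = -816*(-8)*(-1)/9 = -408*16/9 = -2176/3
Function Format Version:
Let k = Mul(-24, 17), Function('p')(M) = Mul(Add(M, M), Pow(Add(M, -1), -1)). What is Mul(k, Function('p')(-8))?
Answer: Rational(-2176, 3) ≈ -725.33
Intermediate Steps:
Function('p')(M) = Mul(2, M, Pow(Add(-1, M), -1)) (Function('p')(M) = Mul(Mul(2, M), Pow(Add(-1, M), -1)) = Mul(2, M, Pow(Add(-1, M), -1)))
k = -408
Mul(k, Function('p')(-8)) = Mul(-408, Mul(2, -8, Pow(Add(-1, -8), -1))) = Mul(-408, Mul(2, -8, Pow(-9, -1))) = Mul(-408, Mul(2, -8, Rational(-1, 9))) = Mul(-408, Rational(16, 9)) = Rational(-2176, 3)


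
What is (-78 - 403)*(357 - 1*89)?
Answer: -128908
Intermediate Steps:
(-78 - 403)*(357 - 1*89) = -481*(357 - 89) = -481*268 = -128908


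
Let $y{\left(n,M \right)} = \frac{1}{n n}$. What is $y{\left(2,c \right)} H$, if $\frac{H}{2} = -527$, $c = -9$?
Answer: $- \frac{527}{2} \approx -263.5$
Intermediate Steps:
$H = -1054$ ($H = 2 \left(-527\right) = -1054$)
$y{\left(n,M \right)} = \frac{1}{n^{2}}$
$y{\left(2,c \right)} H = \frac{1}{4} \left(-1054\right) = - \frac{527}{2}$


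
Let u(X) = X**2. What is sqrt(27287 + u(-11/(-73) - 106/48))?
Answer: sqrt(83770551673)/1752 ≈ 165.20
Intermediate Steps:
sqrt(27287 + u(-11/(-73) - 106/48)) = sqrt(27287 + (-11/(-73) - 106/48)**2) = sqrt(27287 + (-11*(-1/73) - 106*1/48)**2) = sqrt(27287 + (11/73 - 53/24)**2) = sqrt(27287 + (-3605/1752)**2) = sqrt(27287 + 12996025/3069504) = sqrt(83770551673/3069504) = sqrt(83770551673)/1752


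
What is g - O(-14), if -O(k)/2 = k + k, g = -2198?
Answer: -2254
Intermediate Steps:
O(k) = -4*k (O(k) = -2*(k + k) = -4*k)
g - O(-14) = -2198 - (-4)*(-14) = -2198 - 1*56 = -2198 - 56 = -2254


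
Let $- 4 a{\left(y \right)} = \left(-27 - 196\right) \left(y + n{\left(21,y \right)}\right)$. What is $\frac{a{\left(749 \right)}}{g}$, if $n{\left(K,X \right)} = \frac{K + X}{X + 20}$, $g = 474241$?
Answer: $\frac{128615473}{1458765316} \approx 0.088167$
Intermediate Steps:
$n{\left(K,X \right)} = \frac{K + X}{20 + X}$
$a{\left(y \right)} = \frac{223 y}{4} + \frac{223 \left(21 + y\right)}{4 \left(20 + y\right)}$ ($a{\left(y \right)} = - \frac{\left(-27 - 196\right) \left(y + \frac{21 + y}{20 + y}\right)}{4} = - \frac{\left(-223\right) \left(y + \frac{21 + y}{20 + y}\right)}{4} = - \frac{- 223 y - \frac{223 \left(21 + y\right)}{20 + y}}{4} = \frac{223 y}{4} + \frac{223 \left(21 + y\right)}{4 \left(20 + y\right)}$)
$\frac{a{\left(749 \right)}}{g} = \frac{\frac{223}{4} \frac{1}{20 + 749} \left(21 + 749^{2} + 21 \cdot 749\right)}{474241} = \frac{223 \left(21 + 561001 + 15729\right)}{4 \cdot 769} \cdot \frac{1}{474241} = \frac{223}{4} \cdot \frac{1}{769} \cdot 576751 \cdot \frac{1}{474241} = \frac{128615473}{3076} \cdot \frac{1}{474241} = \frac{128615473}{1458765316}$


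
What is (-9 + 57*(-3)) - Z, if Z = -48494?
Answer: 48314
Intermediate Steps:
(-9 + 57*(-3)) - Z = (-9 + 57*(-3)) - 1*(-48494) = (-9 - 171) + 48494 = -180 + 48494 = 48314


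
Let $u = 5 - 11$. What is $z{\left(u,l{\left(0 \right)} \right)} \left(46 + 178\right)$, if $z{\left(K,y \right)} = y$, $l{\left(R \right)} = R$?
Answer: $0$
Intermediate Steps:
$u = -6$ ($u = 5 - 11 = -6$)
$z{\left(u,l{\left(0 \right)} \right)} \left(46 + 178\right) = 0 \left(46 + 178\right) = 0 \cdot 224 = 0$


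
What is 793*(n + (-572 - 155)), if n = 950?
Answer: 176839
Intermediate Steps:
793*(n + (-572 - 155)) = 793*(950 + (-572 - 155)) = 793*(950 - 727) = 793*223 = 176839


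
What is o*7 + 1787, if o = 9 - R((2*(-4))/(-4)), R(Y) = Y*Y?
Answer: 1822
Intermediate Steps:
R(Y) = Y²
o = 5 (o = 9 - ((2*(-4))/(-4))² = 9 - (-8*(-¼))² = 9 - 1*2² = 9 - 1*4 = 9 - 4 = 5)
o*7 + 1787 = 5*7 + 1787 = 35 + 1787 = 1822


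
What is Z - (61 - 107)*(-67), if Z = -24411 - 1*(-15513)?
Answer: -11980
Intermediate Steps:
Z = -8898 (Z = -24411 + 15513 = -8898)
Z - (61 - 107)*(-67) = -8898 - (61 - 107)*(-67) = -8898 - (-46)*(-67) = -8898 - 1*3082 = -8898 - 3082 = -11980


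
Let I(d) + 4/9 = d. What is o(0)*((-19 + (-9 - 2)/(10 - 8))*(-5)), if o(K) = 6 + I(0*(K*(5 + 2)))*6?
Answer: 1225/3 ≈ 408.33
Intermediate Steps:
I(d) = -4/9 + d
o(K) = 10/3 (o(K) = 6 + (-4/9 + 0*(K*(5 + 2)))*6 = 6 + (-4/9 + 0*(K*7))*6 = 6 + (-4/9 + 0*(7*K))*6 = 6 + (-4/9 + 0)*6 = 6 - 4/9*6 = 6 - 8/3 = 10/3)
o(0)*((-19 + (-9 - 2)/(10 - 8))*(-5)) = 10*((-19 + (-9 - 2)/(10 - 8))*(-5))/3 = 10*((-19 - 11/2)*(-5))/3 = 10*(-49/2*(-5))/3 = (10/3)*(245/2) = 1225/3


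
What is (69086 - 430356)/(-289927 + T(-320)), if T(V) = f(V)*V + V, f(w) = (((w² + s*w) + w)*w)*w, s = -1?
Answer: 361270/3355443490247 ≈ 1.0767e-7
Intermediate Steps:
f(w) = w⁴ (f(w) = (((w² - w) + w)*w)*w = (w²*w)*w = w³*w = w⁴)
T(V) = V + V⁵ (T(V) = V⁴*V + V = V⁵ + V = V + V⁵)
(69086 - 430356)/(-289927 + T(-320)) = (69086 - 430356)/(-289927 + (-320 + (-320)⁵)) = -361270/(-289927 + (-320 - 3355443200000)) = -361270/(-289927 - 3355443200320) = -361270/(-3355443490247) = -361270*(-1/3355443490247) = 361270/3355443490247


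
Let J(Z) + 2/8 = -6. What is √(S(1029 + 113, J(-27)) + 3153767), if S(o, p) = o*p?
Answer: 3*√1398502/2 ≈ 1773.9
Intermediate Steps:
J(Z) = -25/4 (J(Z) = -¼ - 6 = -25/4)
√(S(1029 + 113, J(-27)) + 3153767) = √((1029 + 113)*(-25/4) + 3153767) = √(1142*(-25/4) + 3153767) = √(-14275/2 + 3153767) = √(6293259/2) = 3*√1398502/2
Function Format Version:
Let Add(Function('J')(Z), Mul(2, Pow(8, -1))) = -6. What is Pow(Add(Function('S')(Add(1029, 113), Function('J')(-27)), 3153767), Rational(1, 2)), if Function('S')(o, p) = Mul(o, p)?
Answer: Mul(Rational(3, 2), Pow(1398502, Rational(1, 2))) ≈ 1773.9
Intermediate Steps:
Function('J')(Z) = Rational(-25, 4) (Function('J')(Z) = Add(Rational(-1, 4), -6) = Rational(-25, 4))
Pow(Add(Function('S')(Add(1029, 113), Function('J')(-27)), 3153767), Rational(1, 2)) = Pow(Add(Mul(Add(1029, 113), Rational(-25, 4)), 3153767), Rational(1, 2)) = Pow(Add(Mul(1142, Rational(-25, 4)), 3153767), Rational(1, 2)) = Pow(Add(Rational(-14275, 2), 3153767), Rational(1, 2)) = Pow(Rational(6293259, 2), Rational(1, 2)) = Mul(Rational(3, 2), Pow(1398502, Rational(1, 2)))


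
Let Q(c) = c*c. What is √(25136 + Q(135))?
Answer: √43361 ≈ 208.23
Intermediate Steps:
Q(c) = c²
√(25136 + Q(135)) = √(25136 + 135²) = √(25136 + 18225) = √43361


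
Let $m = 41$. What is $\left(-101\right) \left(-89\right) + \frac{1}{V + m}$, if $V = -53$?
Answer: $\frac{107867}{12} \approx 8988.9$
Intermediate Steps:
$\left(-101\right) \left(-89\right) + \frac{1}{V + m} = \left(-101\right) \left(-89\right) + \frac{1}{-53 + 41} = 8989 + \frac{1}{-12} = 8989 - \frac{1}{12} = \frac{107867}{12}$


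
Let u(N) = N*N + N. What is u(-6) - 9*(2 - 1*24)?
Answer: 228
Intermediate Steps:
u(N) = N + N² (u(N) = N² + N = N + N²)
u(-6) - 9*(2 - 1*24) = -6*(1 - 6) - 9*(2 - 1*24) = -6*(-5) - 9*(2 - 24) = 30 - 9*(-22) = 30 + 198 = 228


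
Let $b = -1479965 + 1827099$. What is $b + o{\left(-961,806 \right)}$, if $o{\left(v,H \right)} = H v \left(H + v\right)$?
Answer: $120404864$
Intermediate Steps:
$o{\left(v,H \right)} = H v \left(H + v\right)$
$b = 347134$
$b + o{\left(-961,806 \right)} = 347134 + 806 \left(-961\right) \left(806 - 961\right) = 347134 + 806 \left(-961\right) \left(-155\right) = 347134 + 120057730 = 120404864$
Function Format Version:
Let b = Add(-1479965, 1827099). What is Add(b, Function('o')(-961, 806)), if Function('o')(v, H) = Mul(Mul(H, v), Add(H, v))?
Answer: 120404864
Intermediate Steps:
Function('o')(v, H) = Mul(H, v, Add(H, v))
b = 347134
Add(b, Function('o')(-961, 806)) = Add(347134, Mul(806, -961, Add(806, -961))) = Add(347134, Mul(806, -961, -155)) = Add(347134, 120057730) = 120404864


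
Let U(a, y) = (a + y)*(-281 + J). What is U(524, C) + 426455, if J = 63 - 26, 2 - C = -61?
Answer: 283227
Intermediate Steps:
C = 63 (C = 2 - 1*(-61) = 2 + 61 = 63)
J = 37
U(a, y) = -244*a - 244*y (U(a, y) = (a + y)*(-281 + 37) = (a + y)*(-244) = -244*a - 244*y)
U(524, C) + 426455 = (-244*524 - 244*63) + 426455 = (-127856 - 15372) + 426455 = -143228 + 426455 = 283227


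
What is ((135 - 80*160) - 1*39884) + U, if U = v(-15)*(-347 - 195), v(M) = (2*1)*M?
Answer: -36289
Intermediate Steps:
v(M) = 2*M
U = 16260 (U = (2*(-15))*(-347 - 195) = -30*(-542) = 16260)
((135 - 80*160) - 1*39884) + U = ((135 - 80*160) - 1*39884) + 16260 = ((135 - 12800) - 39884) + 16260 = (-12665 - 39884) + 16260 = -52549 + 16260 = -36289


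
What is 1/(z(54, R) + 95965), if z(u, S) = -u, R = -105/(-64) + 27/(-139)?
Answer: 1/95911 ≈ 1.0426e-5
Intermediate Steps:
R = 12867/8896 (R = -105*(-1/64) + 27*(-1/139) = 105/64 - 27/139 = 12867/8896 ≈ 1.4464)
1/(z(54, R) + 95965) = 1/(-1*54 + 95965) = 1/(-54 + 95965) = 1/95911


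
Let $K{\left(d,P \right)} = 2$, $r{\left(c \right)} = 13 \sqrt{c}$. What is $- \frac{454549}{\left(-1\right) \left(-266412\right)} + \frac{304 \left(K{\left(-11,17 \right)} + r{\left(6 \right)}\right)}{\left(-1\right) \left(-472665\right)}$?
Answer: $- \frac{71562474863}{41974542660} + \frac{3952 \sqrt{6}}{472665} \approx -1.6844$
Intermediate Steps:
$- \frac{454549}{\left(-1\right) \left(-266412\right)} + \frac{304 \left(K{\left(-11,17 \right)} + r{\left(6 \right)}\right)}{\left(-1\right) \left(-472665\right)} = - \frac{454549}{\left(-1\right) \left(-266412\right)} + \frac{304 \left(2 + 13 \sqrt{6}\right)}{\left(-1\right) \left(-472665\right)} = - \frac{454549}{266412} + \frac{608 + 3952 \sqrt{6}}{472665} = \left(-454549\right) \frac{1}{266412} + \left(608 + 3952 \sqrt{6}\right) \frac{1}{472665} = - \frac{454549}{266412} + \left(\frac{608}{472665} + \frac{3952 \sqrt{6}}{472665}\right) = - \frac{71562474863}{41974542660} + \frac{3952 \sqrt{6}}{472665}$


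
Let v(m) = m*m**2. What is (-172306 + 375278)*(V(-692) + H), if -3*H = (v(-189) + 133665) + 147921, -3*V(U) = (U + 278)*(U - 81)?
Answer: 416069664164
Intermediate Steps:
V(U) = -(-81 + U)*(278 + U)/3 (V(U) = -(U + 278)*(U - 81)/3 = -(278 + U)*(-81 + U)/3 = -(-81 + U)*(278 + U)/3)
v(m) = m**3
H = 2156561 (H = -(((-189)**3 + 133665) + 147921)/3 = -((-6751269 + 133665) + 147921)/3 = -(-6617604 + 147921)/3 = -1/3*(-6469683) = 2156561)
(-172306 + 375278)*(V(-692) + H) = (-172306 + 375278)*((7506 - 197/3*(-692) - 1/3*(-692)**2) + 2156561) = 202972*((7506 + 136324/3 - 1/3*478864) + 2156561) = 202972*((7506 + 136324/3 - 478864/3) + 2156561) = 202972*(-106674 + 2156561) = 202972*2049887 = 416069664164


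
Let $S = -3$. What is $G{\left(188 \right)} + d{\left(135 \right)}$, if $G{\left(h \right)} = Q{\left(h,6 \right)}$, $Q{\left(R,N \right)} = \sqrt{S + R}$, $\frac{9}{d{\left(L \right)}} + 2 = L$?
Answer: $\frac{9}{133} + \sqrt{185} \approx 13.669$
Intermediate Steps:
$d{\left(L \right)} = \frac{9}{-2 + L}$
$Q{\left(R,N \right)} = \sqrt{-3 + R}$
$G{\left(h \right)} = \sqrt{-3 + h}$
$G{\left(188 \right)} + d{\left(135 \right)} = \sqrt{-3 + 188} + \frac{9}{-2 + 135} = \sqrt{185} + \frac{9}{133} = \frac{9}{133} + \sqrt{185}$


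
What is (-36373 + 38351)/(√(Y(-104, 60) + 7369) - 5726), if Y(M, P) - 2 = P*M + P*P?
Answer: -11326028/32782345 - 1978*√4731/32782345 ≈ -0.34964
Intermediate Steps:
Y(M, P) = 2 + P² + M*P (Y(M, P) = 2 + (P*M + P*P) = 2 + (M*P + P²) = 2 + (P² + M*P) = 2 + P² + M*P)
(-36373 + 38351)/(√(Y(-104, 60) + 7369) - 5726) = (-36373 + 38351)/(√((2 + 60² - 104*60) + 7369) - 5726) = 1978/(√((2 + 3600 - 6240) + 7369) - 5726) = 1978/(√(-2638 + 7369) - 5726) = 1978/(√4731 - 5726) = 1978/(-5726 + √4731)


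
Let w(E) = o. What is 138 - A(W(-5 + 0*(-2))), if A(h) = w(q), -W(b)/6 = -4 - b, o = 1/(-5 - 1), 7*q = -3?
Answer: 829/6 ≈ 138.17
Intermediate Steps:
q = -3/7 (q = (⅐)*(-3) = -3/7 ≈ -0.42857)
o = -⅙ (o = 1/(-6) = -⅙ ≈ -0.16667)
w(E) = -⅙
W(b) = 24 + 6*b (W(b) = -6*(-4 - b) = 24 + 6*b)
A(h) = -⅙
138 - A(W(-5 + 0*(-2))) = 138 - 1*(-⅙) = 138 + ⅙ = 829/6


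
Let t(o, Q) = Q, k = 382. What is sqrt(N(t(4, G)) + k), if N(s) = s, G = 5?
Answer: 3*sqrt(43) ≈ 19.672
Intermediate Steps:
sqrt(N(t(4, G)) + k) = sqrt(5 + 382) = sqrt(387) = 3*sqrt(43)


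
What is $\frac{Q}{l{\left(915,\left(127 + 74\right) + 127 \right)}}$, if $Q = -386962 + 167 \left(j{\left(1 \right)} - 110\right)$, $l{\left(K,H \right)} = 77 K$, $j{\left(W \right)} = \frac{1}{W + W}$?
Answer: $- \frac{810497}{140910} \approx -5.7519$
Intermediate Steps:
$j{\left(W \right)} = \frac{1}{2 W}$
$Q = - \frac{810497}{2}$ ($Q = -386962 + 167 \left(\frac{1}{2 \cdot 1} - 110\right) = -386962 + 167 \left(\frac{1}{2} \cdot 1 - 110\right) = -386962 + 167 \left(\frac{1}{2} - 110\right) = -386962 + 167 \left(- \frac{219}{2}\right) = -386962 - \frac{36573}{2} = - \frac{810497}{2} \approx -4.0525 \cdot 10^{5}$)
$\frac{Q}{l{\left(915,\left(127 + 74\right) + 127 \right)}} = - \frac{810497}{2 \cdot 77 \cdot 915} = - \frac{810497}{2 \cdot 70455} = \left(- \frac{810497}{2}\right) \frac{1}{70455} = - \frac{810497}{140910}$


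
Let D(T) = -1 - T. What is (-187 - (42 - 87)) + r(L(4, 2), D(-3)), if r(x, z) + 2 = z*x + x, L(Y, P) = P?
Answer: -138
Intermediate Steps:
r(x, z) = -2 + x + x*z (r(x, z) = -2 + (z*x + x) = -2 + (x*z + x) = -2 + (x + x*z) = -2 + x + x*z)
(-187 - (42 - 87)) + r(L(4, 2), D(-3)) = (-187 - (42 - 87)) + (-2 + 2 + 2*(-1 - 1*(-3))) = (-187 - 1*(-45)) + (-2 + 2 + 2*(-1 + 3)) = (-187 + 45) + (-2 + 2 + 2*2) = -142 + (-2 + 2 + 4) = -142 + 4 = -138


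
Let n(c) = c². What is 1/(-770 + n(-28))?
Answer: 1/14 ≈ 0.071429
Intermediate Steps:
1/(-770 + n(-28)) = 1/(-770 + (-28)²) = 1/(-770 + 784) = 1/14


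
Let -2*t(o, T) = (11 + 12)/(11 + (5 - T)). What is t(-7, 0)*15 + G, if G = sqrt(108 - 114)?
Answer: -345/32 + I*sqrt(6) ≈ -10.781 + 2.4495*I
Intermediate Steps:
t(o, T) = -23/(2*(16 - T)) (t(o, T) = -(11 + 12)/(2*(11 + (5 - T))) = -23/(2*(16 - T)))
G = I*sqrt(6) (G = sqrt(-6) = I*sqrt(6) ≈ 2.4495*I)
t(-7, 0)*15 + G = (23/(2*(-16 + 0)))*15 + I*sqrt(6) = ((23/2)/(-16))*15 + I*sqrt(6) = ((23/2)*(-1/16))*15 + I*sqrt(6) = -23/32*15 + I*sqrt(6) = -345/32 + I*sqrt(6)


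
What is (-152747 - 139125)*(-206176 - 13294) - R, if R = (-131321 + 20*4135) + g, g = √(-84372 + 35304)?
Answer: 64057196461 - 6*I*√1363 ≈ 6.4057e+10 - 221.51*I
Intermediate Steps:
g = 6*I*√1363 (g = √(-49068) = 6*I*√1363 ≈ 221.51*I)
R = -48621 + 6*I*√1363 (R = (-131321 + 20*4135) + 6*I*√1363 = (-131321 + 82700) + 6*I*√1363 = -48621 + 6*I*√1363 ≈ -48621.0 + 221.51*I)
(-152747 - 139125)*(-206176 - 13294) - R = (-152747 - 139125)*(-206176 - 13294) - (-48621 + 6*I*√1363) = -291872*(-219470) + (48621 - 6*I*√1363) = 64057147840 + (48621 - 6*I*√1363) = 64057196461 - 6*I*√1363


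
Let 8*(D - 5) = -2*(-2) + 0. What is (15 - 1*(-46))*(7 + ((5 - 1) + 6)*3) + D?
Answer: 4525/2 ≈ 2262.5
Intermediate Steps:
D = 11/2 (D = 5 + (-2*(-2) + 0)/8 = 5 + (4 + 0)/8 = 5 + (⅛)*4 = 5 + ½ = 11/2 ≈ 5.5000)
(15 - 1*(-46))*(7 + ((5 - 1) + 6)*3) + D = (15 - 1*(-46))*(7 + ((5 - 1) + 6)*3) + 11/2 = (15 + 46)*(7 + (4 + 6)*3) + 11/2 = 61*(7 + 10*3) + 11/2 = 61*(7 + 30) + 11/2 = 61*37 + 11/2 = 2257 + 11/2 = 4525/2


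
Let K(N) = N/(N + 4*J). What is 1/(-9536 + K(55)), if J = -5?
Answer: -7/66741 ≈ -0.00010488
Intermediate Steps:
K(N) = N/(-20 + N) (K(N) = N/(N + 4*(-5)) = N/(N - 20) = N/(-20 + N))
1/(-9536 + K(55)) = 1/(-9536 + 55/(-20 + 55)) = 1/(-9536 + 55/35) = 1/(-9536 + 55*(1/35)) = 1/(-9536 + 11/7) = 1/(-66741/7) = -7/66741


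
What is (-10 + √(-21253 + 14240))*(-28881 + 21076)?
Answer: 78050 - 7805*I*√7013 ≈ 78050.0 - 6.5362e+5*I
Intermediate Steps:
(-10 + √(-21253 + 14240))*(-28881 + 21076) = (-10 + √(-7013))*(-7805) = (-10 + I*√7013)*(-7805) = 78050 - 7805*I*√7013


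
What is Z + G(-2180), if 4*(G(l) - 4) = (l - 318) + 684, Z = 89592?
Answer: 178285/2 ≈ 89143.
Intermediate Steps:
G(l) = 191/2 + l/4 (G(l) = 4 + ((l - 318) + 684)/4 = 4 + ((-318 + l) + 684)/4 = 4 + (366 + l)/4 = 4 + (183/2 + l/4) = 191/2 + l/4)
Z + G(-2180) = 89592 + (191/2 + (¼)*(-2180)) = 89592 + (191/2 - 545) = 89592 - 899/2 = 178285/2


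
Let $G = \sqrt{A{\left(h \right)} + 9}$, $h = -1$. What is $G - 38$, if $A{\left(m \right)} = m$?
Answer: $-38 + 2 \sqrt{2} \approx -35.172$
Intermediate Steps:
$G = 2 \sqrt{2}$ ($G = \sqrt{-1 + 9} = \sqrt{8} = 2 \sqrt{2} \approx 2.8284$)
$G - 38 = 2 \sqrt{2} - 38 = -38 + 2 \sqrt{2}$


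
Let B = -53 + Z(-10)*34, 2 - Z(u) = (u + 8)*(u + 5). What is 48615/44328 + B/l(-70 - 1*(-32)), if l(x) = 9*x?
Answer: 5172155/2526696 ≈ 2.0470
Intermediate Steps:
Z(u) = 2 - (5 + u)*(8 + u) (Z(u) = 2 - (u + 8)*(u + 5) = 2 - (8 + u)*(5 + u) = 2 - (5 + u)*(8 + u))
B = -325 (B = -53 + (-38 - 1*(-10)**2 - 13*(-10))*34 = -53 + (-38 - 1*100 + 130)*34 = -53 + (-38 - 100 + 130)*34 = -53 - 8*34 = -53 - 272 = -325)
48615/44328 + B/l(-70 - 1*(-32)) = 48615/44328 - 325*1/(9*(-70 - 1*(-32))) = 48615*(1/44328) - 325*1/(9*(-70 + 32)) = 16205/14776 - 325/(9*(-38)) = 16205/14776 - 325/(-342) = 16205/14776 - 325*(-1/342) = 16205/14776 + 325/342 = 5172155/2526696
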